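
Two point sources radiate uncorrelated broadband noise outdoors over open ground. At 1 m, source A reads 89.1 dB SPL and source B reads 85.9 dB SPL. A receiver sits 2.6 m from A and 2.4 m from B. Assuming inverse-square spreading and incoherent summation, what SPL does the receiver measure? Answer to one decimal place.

At the listener: L_A = 89.1 − 20·log₁₀(2.6) = 80.80 dB; L_B = 85.9 − 20·log₁₀(2.4) = 78.30 dB.
Combined: 10·log₁₀(10^(80.80/10)+10^(78.30/10)) = 82.7 dB SPL.

82.7 dB SPL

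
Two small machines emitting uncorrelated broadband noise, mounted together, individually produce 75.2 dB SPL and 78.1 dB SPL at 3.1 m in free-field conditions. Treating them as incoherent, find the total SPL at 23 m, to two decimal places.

Combined at 3.1 m: 10·log₁₀(10^(75.2/10)+10^(78.1/10)) = 79.898 dB SPL.
Then apply −20·log₁₀(23/3.1) = -17.407 dB → 62.49 dB SPL.

62.49 dB SPL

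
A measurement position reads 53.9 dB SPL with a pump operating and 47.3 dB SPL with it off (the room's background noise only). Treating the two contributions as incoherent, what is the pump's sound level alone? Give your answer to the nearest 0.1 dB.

Subtract intensities: L_src = 10·log₁₀(10^(L_total/10) − 10^(L_bg/10)).
L_src = 10·log₁₀(10^(53.9/10) − 10^(47.3/10)) = 10·log₁₀(191800) = 52.8 dB SPL.

52.8 dB SPL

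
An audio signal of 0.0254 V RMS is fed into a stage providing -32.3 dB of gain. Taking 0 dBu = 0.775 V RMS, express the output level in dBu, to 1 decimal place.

-62.0 dBu

Input level: 20·log₁₀(0.0254/0.775) = -29.69 dBu.
Output: -29.69 − 32.3 = -62.0 dBu.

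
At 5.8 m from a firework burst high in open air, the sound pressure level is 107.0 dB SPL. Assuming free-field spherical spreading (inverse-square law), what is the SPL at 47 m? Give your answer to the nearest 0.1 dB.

For a point source in a free field, ΔL = −20·log₁₀(d₂/d₁).
ΔL = −20·log₁₀(47/5.8) = -18.17 dB, so L₂ = 107.0 + (-18.17) = 88.8 dB SPL.

88.8 dB SPL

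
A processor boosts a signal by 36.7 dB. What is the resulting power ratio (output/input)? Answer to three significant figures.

4680

Power ratio = 10^(dB/10).
10^(36.7/10) = 10^(3.670) = 4680.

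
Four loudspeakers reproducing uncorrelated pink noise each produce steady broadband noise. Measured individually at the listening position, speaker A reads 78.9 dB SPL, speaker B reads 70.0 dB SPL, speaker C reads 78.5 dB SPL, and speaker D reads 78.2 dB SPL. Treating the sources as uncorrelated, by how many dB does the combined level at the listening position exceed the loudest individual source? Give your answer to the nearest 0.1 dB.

Incoherent sources sum as intensities:
L_total = 10·log₁₀(10^(78.9/10) + 10^(70.0/10) + 10^(78.5/10) + 10^(78.2/10)) = 83.51 dB SPL.
Excess over the loudest (78.9 dB): 83.51 − 78.9 = 4.6 dB.

4.6 dB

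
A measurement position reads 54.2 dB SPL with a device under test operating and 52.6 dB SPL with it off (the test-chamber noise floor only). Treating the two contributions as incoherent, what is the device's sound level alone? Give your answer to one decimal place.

Remove the background by subtracting linear intensities:
L_src = 10·log₁₀(10^(54.2/10) − 10^(52.6/10)) = 10·log₁₀(81060) = 49.1 dB SPL.

49.1 dB SPL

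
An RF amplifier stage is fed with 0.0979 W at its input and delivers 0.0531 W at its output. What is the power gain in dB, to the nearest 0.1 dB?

Power is a power quantity, so gain = 10·log₁₀(P_out/P_in).
10·log₁₀(0.0531/0.0979) = 10·log₁₀(0.5424) = -2.7 dB.

-2.7 dB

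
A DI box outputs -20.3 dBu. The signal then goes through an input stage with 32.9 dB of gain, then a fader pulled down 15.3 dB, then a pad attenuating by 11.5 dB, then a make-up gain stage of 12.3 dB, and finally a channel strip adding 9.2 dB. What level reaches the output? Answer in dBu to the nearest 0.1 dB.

Cascaded gains and losses add directly in dB.
-20.3 + 32.9 − 15.3 − 11.5 + 12.3 + 9.2 = +7.3 dBu.

+7.3 dBu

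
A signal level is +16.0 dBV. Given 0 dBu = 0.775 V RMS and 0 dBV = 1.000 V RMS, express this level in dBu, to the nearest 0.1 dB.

The offset between the scales is 20·log₁₀(0.775/1.000) = −2.214 dB.
So dBu = +16.0 + 2.214 = +18.2 dBu.

+18.2 dBu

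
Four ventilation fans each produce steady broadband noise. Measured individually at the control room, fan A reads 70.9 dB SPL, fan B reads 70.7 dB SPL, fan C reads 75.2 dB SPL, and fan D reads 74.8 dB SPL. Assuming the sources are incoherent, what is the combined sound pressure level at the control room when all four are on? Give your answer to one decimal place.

79.4 dB SPL

Incoherent sources sum as intensities:
L_total = 10·log₁₀(10^(70.9/10) + 10^(70.7/10) + 10^(75.2/10) + 10^(74.8/10)) = 10·log₁₀(87360000) = 79.4 dB SPL.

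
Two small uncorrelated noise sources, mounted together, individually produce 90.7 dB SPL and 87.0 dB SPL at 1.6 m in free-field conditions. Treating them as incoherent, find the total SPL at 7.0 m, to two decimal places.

Combined at 1.6 m: 10·log₁₀(10^(90.7/10)+10^(87.0/10)) = 92.243 dB SPL.
Then apply −20·log₁₀(7.0/1.6) = -12.820 dB → 79.42 dB SPL.

79.42 dB SPL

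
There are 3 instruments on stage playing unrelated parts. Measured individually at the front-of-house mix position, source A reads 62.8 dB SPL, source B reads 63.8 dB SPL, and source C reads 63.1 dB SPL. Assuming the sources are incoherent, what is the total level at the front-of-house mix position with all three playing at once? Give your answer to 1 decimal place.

68.0 dB SPL

Incoherent sources sum as intensities:
L_total = 10·log₁₀(10^(62.8/10) + 10^(63.8/10) + 10^(63.1/10)) = 10·log₁₀(6346000) = 68.0 dB SPL.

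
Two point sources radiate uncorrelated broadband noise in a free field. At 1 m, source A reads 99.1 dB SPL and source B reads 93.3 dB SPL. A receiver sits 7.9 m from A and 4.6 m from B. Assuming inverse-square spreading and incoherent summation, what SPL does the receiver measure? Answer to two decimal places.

83.64 dB SPL

At the listener: L_A = 99.1 − 20·log₁₀(7.9) = 81.147 dB; L_B = 93.3 − 20·log₁₀(4.6) = 80.045 dB.
Combined: 10·log₁₀(10^(81.147/10)+10^(80.045/10)) = 83.64 dB SPL.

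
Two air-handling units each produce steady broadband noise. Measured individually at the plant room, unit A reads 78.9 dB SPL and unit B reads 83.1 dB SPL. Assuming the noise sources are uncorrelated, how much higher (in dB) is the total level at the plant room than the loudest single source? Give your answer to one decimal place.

1.4 dB

Incoherent sources sum as intensities:
L_total = 10·log₁₀(10^(78.9/10) + 10^(83.1/10)) = 84.50 dB SPL.
Excess over the loudest (83.1 dB): 84.50 − 83.1 = 1.4 dB.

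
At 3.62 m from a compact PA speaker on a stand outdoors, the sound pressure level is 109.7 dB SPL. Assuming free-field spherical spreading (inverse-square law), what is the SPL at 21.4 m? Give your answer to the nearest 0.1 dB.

Inverse-square spreading gives ΔL = −20·log₁₀(d₂/d₁).
ΔL = −20·log₁₀(21.4/3.62) = -15.43 dB, so L₂ = 109.7 + (-15.43) = 94.3 dB SPL.

94.3 dB SPL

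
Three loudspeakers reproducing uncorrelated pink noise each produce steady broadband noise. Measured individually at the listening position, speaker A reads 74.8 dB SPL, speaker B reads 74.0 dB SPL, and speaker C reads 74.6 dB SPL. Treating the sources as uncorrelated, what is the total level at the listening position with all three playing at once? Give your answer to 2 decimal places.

Incoherent sources sum as intensities:
L_total = 10·log₁₀(10^(74.8/10) + 10^(74.0/10) + 10^(74.6/10)) = 10·log₁₀(84160000) = 79.25 dB SPL.

79.25 dB SPL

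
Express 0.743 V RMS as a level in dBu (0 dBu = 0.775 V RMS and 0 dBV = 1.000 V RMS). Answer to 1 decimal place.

dBu = 20·log₁₀(V / 0.775 V).
20·log₁₀(0.743/0.775) = -0.4 dBu.

-0.4 dBu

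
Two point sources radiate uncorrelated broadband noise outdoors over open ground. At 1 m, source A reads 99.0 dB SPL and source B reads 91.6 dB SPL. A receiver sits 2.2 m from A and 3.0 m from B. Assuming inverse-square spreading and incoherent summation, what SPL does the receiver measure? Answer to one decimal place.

92.6 dB SPL

At the listener: L_A = 99.0 − 20·log₁₀(2.2) = 92.15 dB; L_B = 91.6 − 20·log₁₀(3.0) = 82.06 dB.
Combined: 10·log₁₀(10^(92.15/10)+10^(82.06/10)) = 92.6 dB SPL.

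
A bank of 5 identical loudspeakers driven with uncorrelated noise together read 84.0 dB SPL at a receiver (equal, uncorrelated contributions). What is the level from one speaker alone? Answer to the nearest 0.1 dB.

77.0 dB SPL

5 equal incoherent sources add 10·log₁₀(5) = 6.99 dB over one source.
L_one = 84.0 − 6.99 = 77.0 dB SPL.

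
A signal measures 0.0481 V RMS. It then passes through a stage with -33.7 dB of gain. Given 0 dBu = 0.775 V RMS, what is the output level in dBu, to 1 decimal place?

-57.8 dBu

Input level: 20·log₁₀(0.0481/0.775) = -24.14 dBu.
Output: -24.14 − 33.7 = -57.8 dBu.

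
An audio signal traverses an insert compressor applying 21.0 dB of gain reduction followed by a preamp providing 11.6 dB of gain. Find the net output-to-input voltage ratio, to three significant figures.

Net gain = (−21.0) + 11.6 = -9.4 dB.
Voltage ratio = 10^(-9.4/20) = 0.339.

0.339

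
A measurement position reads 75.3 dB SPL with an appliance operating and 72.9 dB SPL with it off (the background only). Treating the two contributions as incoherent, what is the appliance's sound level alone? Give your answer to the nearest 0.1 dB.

Remove the background by subtracting linear intensities:
L_src = 10·log₁₀(10^(75.3/10) − 10^(72.9/10)) = 10·log₁₀(14390000) = 71.6 dB SPL.

71.6 dB SPL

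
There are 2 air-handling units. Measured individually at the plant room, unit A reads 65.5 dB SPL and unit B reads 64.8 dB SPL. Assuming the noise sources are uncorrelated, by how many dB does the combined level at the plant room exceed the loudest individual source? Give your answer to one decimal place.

Add the sources as powers (linear), then convert back to dB:
L_total = 10·log₁₀(10^(65.5/10) + 10^(64.8/10)) = 68.17 dB SPL.
Excess over the loudest (65.5 dB): 68.17 − 65.5 = 2.7 dB.

2.7 dB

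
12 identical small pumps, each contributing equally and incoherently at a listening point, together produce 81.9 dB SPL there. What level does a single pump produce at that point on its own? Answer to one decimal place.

12 equal incoherent sources add 10·log₁₀(12) = 10.79 dB over one source.
L_one = 81.9 − 10.79 = 71.1 dB SPL.

71.1 dB SPL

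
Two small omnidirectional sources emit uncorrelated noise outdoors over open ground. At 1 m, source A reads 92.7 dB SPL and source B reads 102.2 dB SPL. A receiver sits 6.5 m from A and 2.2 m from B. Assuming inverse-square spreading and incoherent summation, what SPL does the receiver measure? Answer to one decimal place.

At the listener: L_A = 92.7 − 20·log₁₀(6.5) = 76.44 dB; L_B = 102.2 − 20·log₁₀(2.2) = 95.35 dB.
Combined: 10·log₁₀(10^(76.44/10)+10^(95.35/10)) = 95.4 dB SPL.

95.4 dB SPL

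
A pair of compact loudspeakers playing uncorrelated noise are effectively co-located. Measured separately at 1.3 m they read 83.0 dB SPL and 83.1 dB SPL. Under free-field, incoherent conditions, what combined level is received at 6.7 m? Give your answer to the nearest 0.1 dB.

71.8 dB SPL

Combined at 1.3 m: 10·log₁₀(10^(83.0/10)+10^(83.1/10)) = 86.06 dB SPL.
Then apply −20·log₁₀(6.7/1.3) = -14.24 dB → 71.8 dB SPL.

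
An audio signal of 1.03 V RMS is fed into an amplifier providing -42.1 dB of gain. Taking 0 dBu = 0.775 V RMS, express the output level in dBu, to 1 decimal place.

Input level: 20·log₁₀(1.03/0.775) = 2.47 dBu.
Output: 2.47 − 42.1 = -39.6 dBu.

-39.6 dBu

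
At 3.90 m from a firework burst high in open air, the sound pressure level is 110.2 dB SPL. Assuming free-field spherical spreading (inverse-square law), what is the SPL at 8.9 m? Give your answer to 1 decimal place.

Inverse-square spreading gives ΔL = −20·log₁₀(d₂/d₁).
ΔL = −20·log₁₀(8.9/3.90) = -7.17 dB, so L₂ = 110.2 + (-7.17) = 103.0 dB SPL.

103.0 dB SPL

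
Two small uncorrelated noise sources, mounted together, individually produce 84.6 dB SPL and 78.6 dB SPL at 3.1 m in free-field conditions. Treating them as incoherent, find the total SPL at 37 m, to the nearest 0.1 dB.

64.0 dB SPL

Combined at 3.1 m: 10·log₁₀(10^(84.6/10)+10^(78.6/10)) = 85.57 dB SPL.
Then apply −20·log₁₀(37/3.1) = -21.54 dB → 64.0 dB SPL.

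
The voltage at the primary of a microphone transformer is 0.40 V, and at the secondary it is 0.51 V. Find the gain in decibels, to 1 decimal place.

2.1 dB

Voltage ratio → dB uses the 20·log₁₀ form:
20·log₁₀(0.51/0.40) = 20·log₁₀(1.275) = 2.1 dB.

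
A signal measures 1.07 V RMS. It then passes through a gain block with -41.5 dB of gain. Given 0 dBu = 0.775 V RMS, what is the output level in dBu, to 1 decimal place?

-38.7 dBu

Input level: 20·log₁₀(1.07/0.775) = 2.80 dBu.
Output: 2.80 − 41.5 = -38.7 dBu.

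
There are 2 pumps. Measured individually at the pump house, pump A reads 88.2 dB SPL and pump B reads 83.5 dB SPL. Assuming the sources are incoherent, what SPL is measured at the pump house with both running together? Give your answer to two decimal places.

Uncorrelated sources add in intensity (power), not in dB.
L_total = 10·log₁₀(10^(88.2/10) + 10^(83.5/10)) = 10·log₁₀(884600000) = 89.47 dB SPL.

89.47 dB SPL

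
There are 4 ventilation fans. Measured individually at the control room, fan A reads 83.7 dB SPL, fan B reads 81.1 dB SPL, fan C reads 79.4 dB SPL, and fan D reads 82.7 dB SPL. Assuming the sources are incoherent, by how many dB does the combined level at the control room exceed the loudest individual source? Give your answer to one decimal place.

Incoherent sources sum as intensities:
L_total = 10·log₁₀(10^(83.7/10) + 10^(81.1/10) + 10^(79.4/10) + 10^(82.7/10)) = 88.04 dB SPL.
Excess over the loudest (83.7 dB): 88.04 − 83.7 = 4.3 dB.

4.3 dB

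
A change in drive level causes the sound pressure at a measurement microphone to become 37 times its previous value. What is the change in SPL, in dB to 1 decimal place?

Sound pressure is an amplitude quantity: ΔL = 20·log₁₀(p₂/p₁).
20·log₁₀(37) = 31.4 dB.

31.4 dB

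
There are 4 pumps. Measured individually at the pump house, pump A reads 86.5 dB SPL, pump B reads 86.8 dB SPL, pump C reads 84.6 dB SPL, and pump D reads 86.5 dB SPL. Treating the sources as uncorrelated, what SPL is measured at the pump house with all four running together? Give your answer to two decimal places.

92.20 dB SPL

Incoherent sources sum as intensities:
L_total = 10·log₁₀(10^(86.5/10) + 10^(86.8/10) + 10^(84.6/10) + 10^(86.5/10)) = 10·log₁₀(1660000000) = 92.20 dB SPL.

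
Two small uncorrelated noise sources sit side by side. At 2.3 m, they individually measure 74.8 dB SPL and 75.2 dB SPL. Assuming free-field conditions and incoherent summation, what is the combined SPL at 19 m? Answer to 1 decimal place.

59.7 dB SPL

Combined at 2.3 m: 10·log₁₀(10^(74.8/10)+10^(75.2/10)) = 78.01 dB SPL.
Then apply −20·log₁₀(19/2.3) = -18.34 dB → 59.7 dB SPL.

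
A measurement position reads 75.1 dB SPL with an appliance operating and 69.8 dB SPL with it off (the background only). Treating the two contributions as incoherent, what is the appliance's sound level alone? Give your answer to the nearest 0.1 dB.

73.6 dB SPL

Background correction is a power subtraction:
L_src = 10·log₁₀(10^(75.1/10) − 10^(69.8/10)) = 10·log₁₀(22810000) = 73.6 dB SPL.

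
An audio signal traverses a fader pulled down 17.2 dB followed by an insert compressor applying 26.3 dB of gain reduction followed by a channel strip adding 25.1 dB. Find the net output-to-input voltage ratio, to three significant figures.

0.120

Net gain = (−17.2) + (−26.3) + 25.1 = -18.4 dB.
Voltage ratio = 10^(-18.4/20) = 0.120.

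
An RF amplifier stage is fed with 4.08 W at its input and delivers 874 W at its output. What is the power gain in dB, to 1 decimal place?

23.3 dB

For a power ratio, dB = 10·log₁₀(P₂/P₁).
10·log₁₀(874/4.08) = 10·log₁₀(214.2) = 23.3 dB.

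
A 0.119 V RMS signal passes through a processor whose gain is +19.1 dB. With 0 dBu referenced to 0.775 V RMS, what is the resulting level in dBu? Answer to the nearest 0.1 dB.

+2.8 dBu

Input level: 20·log₁₀(0.119/0.775) = -16.28 dBu.
Output: -16.28 + 19.1 = +2.8 dBu.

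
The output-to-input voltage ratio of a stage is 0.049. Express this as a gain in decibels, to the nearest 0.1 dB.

-26.2 dB

For a voltage ratio, dB = 20·log₁₀(V₂/V₁).
20·log₁₀(0.049) = -26.2 dB.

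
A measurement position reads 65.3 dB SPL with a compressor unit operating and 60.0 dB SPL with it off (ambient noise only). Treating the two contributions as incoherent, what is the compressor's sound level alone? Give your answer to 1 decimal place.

63.8 dB SPL

Remove the background by subtracting linear intensities:
L_src = 10·log₁₀(10^(65.3/10) − 10^(60.0/10)) = 10·log₁₀(2388000) = 63.8 dB SPL.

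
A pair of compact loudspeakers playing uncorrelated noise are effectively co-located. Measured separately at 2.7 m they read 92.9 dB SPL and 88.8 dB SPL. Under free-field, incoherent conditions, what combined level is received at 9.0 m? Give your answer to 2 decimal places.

Combined at 2.7 m: 10·log₁₀(10^(92.9/10)+10^(88.8/10)) = 94.327 dB SPL.
Then apply −20·log₁₀(9.0/2.7) = -10.458 dB → 83.87 dB SPL.

83.87 dB SPL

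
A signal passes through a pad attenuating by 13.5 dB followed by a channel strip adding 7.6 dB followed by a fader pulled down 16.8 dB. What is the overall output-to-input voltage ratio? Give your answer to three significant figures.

Net gain = (−13.5) + 7.6 + (−16.8) = -22.7 dB.
Voltage ratio = 10^(-22.7/20) = 0.0733.

0.0733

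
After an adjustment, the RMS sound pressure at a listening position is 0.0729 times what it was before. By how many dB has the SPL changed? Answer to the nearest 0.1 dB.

-22.7 dB

SPL change from a pressure ratio uses the 20·log₁₀ form:
20·log₁₀(0.0729) = -22.7 dB.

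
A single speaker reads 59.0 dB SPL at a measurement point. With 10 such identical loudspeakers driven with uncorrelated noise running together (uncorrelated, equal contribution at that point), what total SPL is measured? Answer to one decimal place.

10 equal incoherent sources raise the level by 10·log₁₀(10) = 10.00 dB.
L_total = 59.0 + 10.00 = 69.0 dB SPL.

69.0 dB SPL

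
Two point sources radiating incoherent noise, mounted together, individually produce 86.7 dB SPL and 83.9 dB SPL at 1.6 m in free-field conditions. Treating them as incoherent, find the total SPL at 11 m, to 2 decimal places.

71.79 dB SPL

Combined at 1.6 m: 10·log₁₀(10^(86.7/10)+10^(83.9/10)) = 88.532 dB SPL.
Then apply −20·log₁₀(11/1.6) = -16.745 dB → 71.79 dB SPL.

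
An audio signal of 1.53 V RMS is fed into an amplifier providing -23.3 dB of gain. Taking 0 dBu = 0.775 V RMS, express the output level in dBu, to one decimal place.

-17.4 dBu

Input level: 20·log₁₀(1.53/0.775) = 5.91 dBu.
Output: 5.91 − 23.3 = -17.4 dBu.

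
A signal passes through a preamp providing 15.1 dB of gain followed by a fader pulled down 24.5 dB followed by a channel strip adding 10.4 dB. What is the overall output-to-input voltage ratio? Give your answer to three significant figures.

1.12

Net gain = 15.1 + (−24.5) + 10.4 = 1.0 dB.
Voltage ratio = 10^(1.0/20) = 1.12.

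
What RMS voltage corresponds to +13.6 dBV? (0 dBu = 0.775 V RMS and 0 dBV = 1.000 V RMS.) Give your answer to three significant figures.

V = 1.000 V × 10^(+13.6/20).
= 1.000 × 4.786 = 4.79 V.

4.79 V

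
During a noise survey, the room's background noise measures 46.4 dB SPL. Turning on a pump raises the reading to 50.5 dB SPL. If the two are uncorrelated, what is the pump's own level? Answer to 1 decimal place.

Subtract intensities: L_src = 10·log₁₀(10^(L_total/10) − 10^(L_bg/10)).
L_src = 10·log₁₀(10^(50.5/10) − 10^(46.4/10)) = 10·log₁₀(68550) = 48.4 dB SPL.

48.4 dB SPL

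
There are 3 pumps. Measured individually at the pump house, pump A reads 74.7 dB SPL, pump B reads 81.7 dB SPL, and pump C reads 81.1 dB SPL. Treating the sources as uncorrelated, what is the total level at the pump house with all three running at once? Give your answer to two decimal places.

84.86 dB SPL

Add the sources as powers (linear), then convert back to dB:
L_total = 10·log₁₀(10^(74.7/10) + 10^(81.7/10) + 10^(81.1/10)) = 10·log₁₀(306200000) = 84.86 dB SPL.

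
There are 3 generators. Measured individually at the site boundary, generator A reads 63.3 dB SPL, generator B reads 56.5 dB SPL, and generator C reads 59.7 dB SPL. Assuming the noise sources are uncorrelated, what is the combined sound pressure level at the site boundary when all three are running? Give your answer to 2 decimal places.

65.46 dB SPL

Incoherent sources sum as intensities:
L_total = 10·log₁₀(10^(63.3/10) + 10^(56.5/10) + 10^(59.7/10)) = 10·log₁₀(3518000) = 65.46 dB SPL.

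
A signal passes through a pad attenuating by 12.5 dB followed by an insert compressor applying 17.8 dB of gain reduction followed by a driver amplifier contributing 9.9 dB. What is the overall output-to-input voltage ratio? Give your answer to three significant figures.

Net gain = (−12.5) + (−17.8) + 9.9 = -20.4 dB.
Voltage ratio = 10^(-20.4/20) = 0.0955.

0.0955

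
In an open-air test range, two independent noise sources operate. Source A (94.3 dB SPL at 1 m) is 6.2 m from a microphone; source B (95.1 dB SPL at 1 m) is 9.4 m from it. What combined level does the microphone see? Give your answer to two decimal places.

80.28 dB SPL

At the listener: L_A = 94.3 − 20·log₁₀(6.2) = 78.452 dB; L_B = 95.1 − 20·log₁₀(9.4) = 75.637 dB.
Combined: 10·log₁₀(10^(78.452/10)+10^(75.637/10)) = 80.28 dB SPL.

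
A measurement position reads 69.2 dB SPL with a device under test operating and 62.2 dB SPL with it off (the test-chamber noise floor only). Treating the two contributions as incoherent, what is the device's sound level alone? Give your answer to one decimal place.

68.2 dB SPL

Remove the background by subtracting linear intensities:
L_src = 10·log₁₀(10^(69.2/10) − 10^(62.2/10)) = 10·log₁₀(6658000) = 68.2 dB SPL.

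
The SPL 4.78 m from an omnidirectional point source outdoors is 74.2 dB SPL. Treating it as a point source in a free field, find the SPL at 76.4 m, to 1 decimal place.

50.1 dB SPL

For a point source in a free field, ΔL = −20·log₁₀(d₂/d₁).
ΔL = −20·log₁₀(76.4/4.78) = -24.07 dB, so L₂ = 74.2 + (-24.07) = 50.1 dB SPL.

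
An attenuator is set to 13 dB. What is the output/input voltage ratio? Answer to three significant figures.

0.224

Voltage ratio = 10^(dB/20).
10^(-13/20) = 10^(-0.6500) = 0.224.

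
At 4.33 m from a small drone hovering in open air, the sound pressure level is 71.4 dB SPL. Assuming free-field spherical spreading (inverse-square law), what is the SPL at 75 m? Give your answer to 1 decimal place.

46.6 dB SPL

Free-field point source: level drops by 20·log₁₀ of the distance ratio.
ΔL = −20·log₁₀(75/4.33) = -24.77 dB, so L₂ = 71.4 + (-24.77) = 46.6 dB SPL.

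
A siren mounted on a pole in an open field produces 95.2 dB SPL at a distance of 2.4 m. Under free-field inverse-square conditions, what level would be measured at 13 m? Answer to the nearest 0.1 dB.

80.5 dB SPL

For a point source in a free field, ΔL = −20·log₁₀(d₂/d₁).
ΔL = −20·log₁₀(13/2.4) = -14.67 dB, so L₂ = 95.2 + (-14.67) = 80.5 dB SPL.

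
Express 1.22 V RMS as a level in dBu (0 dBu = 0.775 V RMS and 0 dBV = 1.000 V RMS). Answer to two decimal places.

dBu = 20·log₁₀(V / 0.775 V).
20·log₁₀(1.22/0.775) = +3.94 dBu.

+3.94 dBu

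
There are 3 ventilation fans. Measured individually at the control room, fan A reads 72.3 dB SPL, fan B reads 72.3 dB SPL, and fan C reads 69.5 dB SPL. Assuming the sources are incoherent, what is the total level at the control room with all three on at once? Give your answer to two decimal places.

Add the sources as powers (linear), then convert back to dB:
L_total = 10·log₁₀(10^(72.3/10) + 10^(72.3/10) + 10^(69.5/10)) = 10·log₁₀(42880000) = 76.32 dB SPL.

76.32 dB SPL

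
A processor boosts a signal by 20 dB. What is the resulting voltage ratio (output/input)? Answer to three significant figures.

Voltage ratio = 10^(dB/20).
10^(20/20) = 10^(1.000) = 10.0.

10.0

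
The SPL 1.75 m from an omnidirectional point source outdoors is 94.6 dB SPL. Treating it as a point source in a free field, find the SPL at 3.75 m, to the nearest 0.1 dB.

Inverse-square spreading gives ΔL = −20·log₁₀(d₂/d₁).
ΔL = −20·log₁₀(3.75/1.75) = -6.62 dB, so L₂ = 94.6 + (-6.62) = 88.0 dB SPL.

88.0 dB SPL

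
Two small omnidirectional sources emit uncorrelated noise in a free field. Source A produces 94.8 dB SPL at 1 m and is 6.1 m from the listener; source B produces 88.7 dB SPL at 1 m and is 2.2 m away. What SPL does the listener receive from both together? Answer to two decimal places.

83.70 dB SPL

At the listener: L_A = 94.8 − 20·log₁₀(6.1) = 79.093 dB; L_B = 88.7 − 20·log₁₀(2.2) = 81.852 dB.
Combined: 10·log₁₀(10^(79.093/10)+10^(81.852/10)) = 83.70 dB SPL.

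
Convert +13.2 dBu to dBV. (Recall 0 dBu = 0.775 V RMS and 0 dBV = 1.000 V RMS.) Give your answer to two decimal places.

The offset between the scales is 20·log₁₀(0.775/1.000) = −2.214 dB.
So dBV = +13.2 − 2.214 = +10.99 dBV.

+10.99 dBV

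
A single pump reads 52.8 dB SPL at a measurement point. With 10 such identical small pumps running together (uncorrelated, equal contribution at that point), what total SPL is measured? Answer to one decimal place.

10 equal incoherent sources raise the level by 10·log₁₀(10) = 10.00 dB.
L_total = 52.8 + 10.00 = 62.8 dB SPL.

62.8 dB SPL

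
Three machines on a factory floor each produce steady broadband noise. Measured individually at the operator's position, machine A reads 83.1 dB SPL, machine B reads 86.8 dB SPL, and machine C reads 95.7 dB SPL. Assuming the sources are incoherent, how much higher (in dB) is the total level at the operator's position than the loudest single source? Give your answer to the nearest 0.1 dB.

0.7 dB

Add the sources as powers (linear), then convert back to dB:
L_total = 10·log₁₀(10^(83.1/10) + 10^(86.8/10) + 10^(95.7/10)) = 96.43 dB SPL.
Excess over the loudest (95.7 dB): 96.43 − 95.7 = 0.7 dB.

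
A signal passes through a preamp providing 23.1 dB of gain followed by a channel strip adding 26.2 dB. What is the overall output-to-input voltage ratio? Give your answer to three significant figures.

292

Net gain = 23.1 + 26.2 = 49.3 dB.
Voltage ratio = 10^(49.3/20) = 292.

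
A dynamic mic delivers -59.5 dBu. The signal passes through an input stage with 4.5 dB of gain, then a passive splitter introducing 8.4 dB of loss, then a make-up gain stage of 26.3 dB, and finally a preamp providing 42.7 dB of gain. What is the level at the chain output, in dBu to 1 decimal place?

In dB, series stages simply add:
-59.5 + 4.5 − 8.4 + 26.3 + 42.7 = +5.6 dBu.

+5.6 dBu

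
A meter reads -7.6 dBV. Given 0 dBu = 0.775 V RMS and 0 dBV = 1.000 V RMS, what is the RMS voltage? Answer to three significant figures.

V = 1.000 V × 10^(-7.6/20).
= 1.000 × 0.4169 = 0.417 V.

0.417 V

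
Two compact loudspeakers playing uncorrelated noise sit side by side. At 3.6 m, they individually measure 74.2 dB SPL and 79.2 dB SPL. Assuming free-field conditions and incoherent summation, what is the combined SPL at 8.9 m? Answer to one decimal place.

Combined at 3.6 m: 10·log₁₀(10^(74.2/10)+10^(79.2/10)) = 80.39 dB SPL.
Then apply −20·log₁₀(8.9/3.6) = -7.86 dB → 72.5 dB SPL.

72.5 dB SPL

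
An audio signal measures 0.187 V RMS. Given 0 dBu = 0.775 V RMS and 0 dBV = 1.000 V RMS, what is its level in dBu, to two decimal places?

-12.35 dBu

dBu = 20·log₁₀(V / 0.775 V).
20·log₁₀(0.187/0.775) = -12.35 dBu.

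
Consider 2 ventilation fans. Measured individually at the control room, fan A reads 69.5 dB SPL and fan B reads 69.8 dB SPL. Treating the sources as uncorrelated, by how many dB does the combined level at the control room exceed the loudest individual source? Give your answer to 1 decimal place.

2.9 dB

Add the sources as powers (linear), then convert back to dB:
L_total = 10·log₁₀(10^(69.5/10) + 10^(69.8/10)) = 72.66 dB SPL.
Excess over the loudest (69.8 dB): 72.66 − 69.8 = 2.9 dB.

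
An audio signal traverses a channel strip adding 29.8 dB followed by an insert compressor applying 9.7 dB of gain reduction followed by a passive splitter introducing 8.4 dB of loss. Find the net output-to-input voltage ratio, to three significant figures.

Net gain = 29.8 + (−9.7) + (−8.4) = 11.7 dB.
Voltage ratio = 10^(11.7/20) = 3.85.

3.85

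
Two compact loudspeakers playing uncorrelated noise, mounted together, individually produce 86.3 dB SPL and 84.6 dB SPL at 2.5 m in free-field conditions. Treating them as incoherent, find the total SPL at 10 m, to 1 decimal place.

Combined at 2.5 m: 10·log₁₀(10^(86.3/10)+10^(84.6/10)) = 88.54 dB SPL.
Then apply −20·log₁₀(10/2.5) = -12.04 dB → 76.5 dB SPL.

76.5 dB SPL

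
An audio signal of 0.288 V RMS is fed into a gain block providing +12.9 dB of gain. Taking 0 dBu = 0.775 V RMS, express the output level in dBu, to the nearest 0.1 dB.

+4.3 dBu

Input level: 20·log₁₀(0.288/0.775) = -8.60 dBu.
Output: -8.60 + 12.9 = +4.3 dBu.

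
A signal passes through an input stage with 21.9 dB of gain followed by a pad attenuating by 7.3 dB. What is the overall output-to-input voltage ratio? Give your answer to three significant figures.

Net gain = 21.9 + (−7.3) = 14.6 dB.
Voltage ratio = 10^(14.6/20) = 5.37.

5.37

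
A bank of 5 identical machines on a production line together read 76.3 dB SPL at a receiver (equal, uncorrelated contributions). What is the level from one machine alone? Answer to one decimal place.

5 equal incoherent sources add 10·log₁₀(5) = 6.99 dB over one source.
L_one = 76.3 − 6.99 = 69.3 dB SPL.

69.3 dB SPL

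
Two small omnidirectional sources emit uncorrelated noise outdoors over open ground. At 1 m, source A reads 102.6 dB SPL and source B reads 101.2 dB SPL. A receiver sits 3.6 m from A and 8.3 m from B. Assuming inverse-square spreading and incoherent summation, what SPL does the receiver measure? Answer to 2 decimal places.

At the listener: L_A = 102.6 − 20·log₁₀(3.6) = 91.474 dB; L_B = 101.2 − 20·log₁₀(8.3) = 82.818 dB.
Combined: 10·log₁₀(10^(91.474/10)+10^(82.818/10)) = 92.03 dB SPL.

92.03 dB SPL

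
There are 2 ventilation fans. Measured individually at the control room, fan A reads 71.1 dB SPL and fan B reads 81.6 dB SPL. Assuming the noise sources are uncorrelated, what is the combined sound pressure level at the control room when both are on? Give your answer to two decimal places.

Incoherent sources sum as intensities:
L_total = 10·log₁₀(10^(71.1/10) + 10^(81.6/10)) = 10·log₁₀(157400000) = 81.97 dB SPL.

81.97 dB SPL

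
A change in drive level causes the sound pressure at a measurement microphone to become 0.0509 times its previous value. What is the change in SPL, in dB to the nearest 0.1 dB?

SPL change from a pressure ratio uses the 20·log₁₀ form:
20·log₁₀(0.0509) = -25.9 dB.

-25.9 dB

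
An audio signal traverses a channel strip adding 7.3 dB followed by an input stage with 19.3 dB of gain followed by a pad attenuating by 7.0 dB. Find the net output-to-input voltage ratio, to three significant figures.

Net gain = 7.3 + 19.3 + (−7.0) = 19.6 dB.
Voltage ratio = 10^(19.6/20) = 9.55.

9.55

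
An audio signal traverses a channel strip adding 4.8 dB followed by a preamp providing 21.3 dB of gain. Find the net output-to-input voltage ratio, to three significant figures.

20.2

Net gain = 4.8 + 21.3 = 26.1 dB.
Voltage ratio = 10^(26.1/20) = 20.2.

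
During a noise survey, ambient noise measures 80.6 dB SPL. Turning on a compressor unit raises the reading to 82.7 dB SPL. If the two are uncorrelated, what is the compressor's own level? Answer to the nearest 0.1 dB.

Remove the background by subtracting linear intensities:
L_src = 10·log₁₀(10^(82.7/10) − 10^(80.6/10)) = 10·log₁₀(71390000) = 78.5 dB SPL.

78.5 dB SPL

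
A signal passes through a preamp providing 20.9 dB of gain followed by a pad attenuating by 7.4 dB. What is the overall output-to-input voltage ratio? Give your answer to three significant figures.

Net gain = 20.9 + (−7.4) = 13.5 dB.
Voltage ratio = 10^(13.5/20) = 4.73.

4.73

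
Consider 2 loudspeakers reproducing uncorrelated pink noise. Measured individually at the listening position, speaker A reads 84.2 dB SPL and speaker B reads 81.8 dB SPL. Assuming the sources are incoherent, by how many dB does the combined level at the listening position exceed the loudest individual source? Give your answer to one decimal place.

2.0 dB

Incoherent sources sum as intensities:
L_total = 10·log₁₀(10^(84.2/10) + 10^(81.8/10)) = 86.17 dB SPL.
Excess over the loudest (84.2 dB): 86.17 − 84.2 = 2.0 dB.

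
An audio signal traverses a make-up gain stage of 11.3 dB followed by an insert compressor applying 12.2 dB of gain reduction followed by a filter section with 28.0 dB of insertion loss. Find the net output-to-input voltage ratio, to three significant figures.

Net gain = 11.3 + (−12.2) + (−28.0) = -28.9 dB.
Voltage ratio = 10^(-28.9/20) = 0.0359.

0.0359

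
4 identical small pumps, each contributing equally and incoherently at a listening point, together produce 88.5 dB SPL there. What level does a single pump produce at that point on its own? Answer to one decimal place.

82.5 dB SPL

4 equal incoherent sources add 10·log₁₀(4) = 6.02 dB over one source.
L_one = 88.5 − 6.02 = 82.5 dB SPL.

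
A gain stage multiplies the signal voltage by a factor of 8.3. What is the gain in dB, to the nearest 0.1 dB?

18.4 dB

Voltage ratio → dB uses the 20·log₁₀ form:
20·log₁₀(8.3) = 18.4 dB.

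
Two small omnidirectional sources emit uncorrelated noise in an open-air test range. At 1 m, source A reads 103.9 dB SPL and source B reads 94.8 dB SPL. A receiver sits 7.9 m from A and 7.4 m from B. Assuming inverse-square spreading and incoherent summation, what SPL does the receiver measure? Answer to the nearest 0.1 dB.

At the listener: L_A = 103.9 − 20·log₁₀(7.9) = 85.95 dB; L_B = 94.8 − 20·log₁₀(7.4) = 77.42 dB.
Combined: 10·log₁₀(10^(85.95/10)+10^(77.42/10)) = 86.5 dB SPL.

86.5 dB SPL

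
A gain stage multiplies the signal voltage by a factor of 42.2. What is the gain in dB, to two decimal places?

32.51 dB

Voltage ratio → dB uses the 20·log₁₀ form:
20·log₁₀(42.2) = 32.51 dB.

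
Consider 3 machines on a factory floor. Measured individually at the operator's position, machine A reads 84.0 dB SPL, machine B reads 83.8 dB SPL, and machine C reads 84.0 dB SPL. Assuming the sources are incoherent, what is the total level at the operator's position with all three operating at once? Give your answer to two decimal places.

Add the sources as powers (linear), then convert back to dB:
L_total = 10·log₁₀(10^(84.0/10) + 10^(83.8/10) + 10^(84.0/10)) = 10·log₁₀(742300000) = 88.71 dB SPL.

88.71 dB SPL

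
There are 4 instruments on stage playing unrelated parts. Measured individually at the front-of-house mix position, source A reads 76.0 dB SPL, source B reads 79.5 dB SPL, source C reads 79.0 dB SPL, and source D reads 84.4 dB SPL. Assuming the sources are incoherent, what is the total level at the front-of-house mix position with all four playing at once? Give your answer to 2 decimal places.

Uncorrelated sources add in intensity (power), not in dB.
L_total = 10·log₁₀(10^(76.0/10) + 10^(79.5/10) + 10^(79.0/10) + 10^(84.4/10)) = 10·log₁₀(483800000) = 86.85 dB SPL.

86.85 dB SPL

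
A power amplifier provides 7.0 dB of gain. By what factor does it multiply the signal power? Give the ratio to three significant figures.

5.01

Power ratio = 10^(dB/10).
10^(7.0/10) = 10^(0.7000) = 5.01.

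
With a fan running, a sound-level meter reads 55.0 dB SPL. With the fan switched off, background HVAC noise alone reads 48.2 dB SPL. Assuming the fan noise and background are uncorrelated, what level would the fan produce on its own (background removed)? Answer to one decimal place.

Remove the background by subtracting linear intensities:
L_src = 10·log₁₀(10^(55.0/10) − 10^(48.2/10)) = 10·log₁₀(250200) = 54.0 dB SPL.

54.0 dB SPL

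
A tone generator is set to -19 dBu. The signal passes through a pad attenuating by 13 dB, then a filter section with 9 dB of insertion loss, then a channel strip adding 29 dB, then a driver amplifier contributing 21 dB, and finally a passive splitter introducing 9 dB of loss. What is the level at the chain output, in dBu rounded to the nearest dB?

Gain stages sum in dB:
-19 − 13 − 9 + 29 + 21 − 9 = 0 dBu.

0 dBu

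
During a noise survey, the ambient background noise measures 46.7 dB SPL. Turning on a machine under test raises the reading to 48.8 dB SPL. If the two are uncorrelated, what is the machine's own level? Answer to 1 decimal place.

44.6 dB SPL

Subtract intensities: L_src = 10·log₁₀(10^(L_total/10) − 10^(L_bg/10)).
L_src = 10·log₁₀(10^(48.8/10) − 10^(46.7/10)) = 10·log₁₀(29080) = 44.6 dB SPL.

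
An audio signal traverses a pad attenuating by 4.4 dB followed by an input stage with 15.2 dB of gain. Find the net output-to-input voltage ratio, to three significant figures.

3.47

Net gain = (−4.4) + 15.2 = 10.8 dB.
Voltage ratio = 10^(10.8/20) = 3.47.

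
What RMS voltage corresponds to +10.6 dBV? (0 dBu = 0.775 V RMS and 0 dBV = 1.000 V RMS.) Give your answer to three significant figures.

V = 1.000 V × 10^(+10.6/20).
= 1.000 × 3.388 = 3.39 V.

3.39 V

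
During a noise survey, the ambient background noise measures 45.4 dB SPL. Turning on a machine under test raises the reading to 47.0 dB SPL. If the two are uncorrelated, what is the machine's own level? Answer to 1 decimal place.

41.9 dB SPL

Subtract intensities: L_src = 10·log₁₀(10^(L_total/10) − 10^(L_bg/10)).
L_src = 10·log₁₀(10^(47.0/10) − 10^(45.4/10)) = 10·log₁₀(15450) = 41.9 dB SPL.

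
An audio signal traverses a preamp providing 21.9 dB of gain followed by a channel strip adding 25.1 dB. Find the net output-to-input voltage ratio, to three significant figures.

224

Net gain = 21.9 + 25.1 = 47.0 dB.
Voltage ratio = 10^(47.0/20) = 224.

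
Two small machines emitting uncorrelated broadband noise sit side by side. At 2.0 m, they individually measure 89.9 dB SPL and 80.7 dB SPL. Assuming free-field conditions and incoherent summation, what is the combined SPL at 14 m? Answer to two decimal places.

73.49 dB SPL

Combined at 2.0 m: 10·log₁₀(10^(89.9/10)+10^(80.7/10)) = 90.393 dB SPL.
Then apply −20·log₁₀(14/2.0) = -16.902 dB → 73.49 dB SPL.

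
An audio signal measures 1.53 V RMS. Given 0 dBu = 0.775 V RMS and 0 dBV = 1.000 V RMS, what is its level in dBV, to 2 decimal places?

+3.69 dBV

dBV = 20·log₁₀(V / 1.000 V).
20·log₁₀(1.53/1.000) = +3.69 dBV.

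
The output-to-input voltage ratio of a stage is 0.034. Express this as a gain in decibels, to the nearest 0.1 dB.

Voltage ratio → dB uses the 20·log₁₀ form:
20·log₁₀(0.034) = -29.4 dB.

-29.4 dB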